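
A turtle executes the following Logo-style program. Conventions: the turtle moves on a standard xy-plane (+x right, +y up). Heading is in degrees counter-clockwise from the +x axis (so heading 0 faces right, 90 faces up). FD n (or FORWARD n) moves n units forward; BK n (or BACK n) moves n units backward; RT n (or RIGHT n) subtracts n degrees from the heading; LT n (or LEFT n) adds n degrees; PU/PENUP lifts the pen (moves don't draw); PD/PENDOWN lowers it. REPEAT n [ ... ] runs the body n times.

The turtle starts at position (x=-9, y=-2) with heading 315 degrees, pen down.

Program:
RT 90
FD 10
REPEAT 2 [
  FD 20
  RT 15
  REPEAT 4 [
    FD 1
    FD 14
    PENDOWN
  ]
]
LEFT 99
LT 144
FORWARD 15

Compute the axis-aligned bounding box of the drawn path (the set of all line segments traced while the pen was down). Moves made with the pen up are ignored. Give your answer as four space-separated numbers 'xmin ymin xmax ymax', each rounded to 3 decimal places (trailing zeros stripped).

Executing turtle program step by step:
Start: pos=(-9,-2), heading=315, pen down
RT 90: heading 315 -> 225
FD 10: (-9,-2) -> (-16.071,-9.071) [heading=225, draw]
REPEAT 2 [
  -- iteration 1/2 --
  FD 20: (-16.071,-9.071) -> (-30.213,-23.213) [heading=225, draw]
  RT 15: heading 225 -> 210
  REPEAT 4 [
    -- iteration 1/4 --
    FD 1: (-30.213,-23.213) -> (-31.079,-23.713) [heading=210, draw]
    FD 14: (-31.079,-23.713) -> (-43.204,-30.713) [heading=210, draw]
    PD: pen down
    -- iteration 2/4 --
    FD 1: (-43.204,-30.713) -> (-44.07,-31.213) [heading=210, draw]
    FD 14: (-44.07,-31.213) -> (-56.194,-38.213) [heading=210, draw]
    PD: pen down
    -- iteration 3/4 --
    FD 1: (-56.194,-38.213) -> (-57.06,-38.713) [heading=210, draw]
    FD 14: (-57.06,-38.713) -> (-69.184,-45.713) [heading=210, draw]
    PD: pen down
    -- iteration 4/4 --
    FD 1: (-69.184,-45.713) -> (-70.05,-46.213) [heading=210, draw]
    FD 14: (-70.05,-46.213) -> (-82.175,-53.213) [heading=210, draw]
    PD: pen down
  ]
  -- iteration 2/2 --
  FD 20: (-82.175,-53.213) -> (-99.495,-63.213) [heading=210, draw]
  RT 15: heading 210 -> 195
  REPEAT 4 [
    -- iteration 1/4 --
    FD 1: (-99.495,-63.213) -> (-100.461,-63.472) [heading=195, draw]
    FD 14: (-100.461,-63.472) -> (-113.984,-67.095) [heading=195, draw]
    PD: pen down
    -- iteration 2/4 --
    FD 1: (-113.984,-67.095) -> (-114.95,-67.354) [heading=195, draw]
    FD 14: (-114.95,-67.354) -> (-128.473,-70.978) [heading=195, draw]
    PD: pen down
    -- iteration 3/4 --
    FD 1: (-128.473,-70.978) -> (-129.439,-71.237) [heading=195, draw]
    FD 14: (-129.439,-71.237) -> (-142.962,-74.86) [heading=195, draw]
    PD: pen down
    -- iteration 4/4 --
    FD 1: (-142.962,-74.86) -> (-143.928,-75.119) [heading=195, draw]
    FD 14: (-143.928,-75.119) -> (-157.451,-78.742) [heading=195, draw]
    PD: pen down
  ]
]
LT 99: heading 195 -> 294
LT 144: heading 294 -> 78
FD 15: (-157.451,-78.742) -> (-154.332,-64.07) [heading=78, draw]
Final: pos=(-154.332,-64.07), heading=78, 20 segment(s) drawn

Segment endpoints: x in {-157.451, -154.332, -143.928, -142.962, -129.439, -128.473, -114.95, -113.984, -100.461, -99.495, -82.175, -70.05, -69.184, -57.06, -56.194, -44.07, -43.204, -31.079, -30.213, -16.071, -9}, y in {-78.742, -75.119, -74.86, -71.237, -70.978, -67.354, -67.095, -64.07, -63.472, -63.213, -53.213, -46.213, -45.713, -38.713, -38.213, -31.213, -30.713, -23.713, -23.213, -9.071, -2}
xmin=-157.451, ymin=-78.742, xmax=-9, ymax=-2

Answer: -157.451 -78.742 -9 -2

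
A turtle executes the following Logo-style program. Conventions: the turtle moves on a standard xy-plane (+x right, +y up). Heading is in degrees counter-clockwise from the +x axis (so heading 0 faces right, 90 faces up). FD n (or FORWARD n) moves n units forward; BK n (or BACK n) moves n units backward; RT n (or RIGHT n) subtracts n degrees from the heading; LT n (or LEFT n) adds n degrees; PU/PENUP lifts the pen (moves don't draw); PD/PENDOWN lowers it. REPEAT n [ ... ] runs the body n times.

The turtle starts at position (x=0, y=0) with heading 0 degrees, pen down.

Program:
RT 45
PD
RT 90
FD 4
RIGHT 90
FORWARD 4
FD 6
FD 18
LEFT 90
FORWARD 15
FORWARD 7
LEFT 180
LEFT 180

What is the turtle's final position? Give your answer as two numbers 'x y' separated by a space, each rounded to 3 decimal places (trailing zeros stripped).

Answer: -38.184 1.414

Derivation:
Executing turtle program step by step:
Start: pos=(0,0), heading=0, pen down
RT 45: heading 0 -> 315
PD: pen down
RT 90: heading 315 -> 225
FD 4: (0,0) -> (-2.828,-2.828) [heading=225, draw]
RT 90: heading 225 -> 135
FD 4: (-2.828,-2.828) -> (-5.657,0) [heading=135, draw]
FD 6: (-5.657,0) -> (-9.899,4.243) [heading=135, draw]
FD 18: (-9.899,4.243) -> (-22.627,16.971) [heading=135, draw]
LT 90: heading 135 -> 225
FD 15: (-22.627,16.971) -> (-33.234,6.364) [heading=225, draw]
FD 7: (-33.234,6.364) -> (-38.184,1.414) [heading=225, draw]
LT 180: heading 225 -> 45
LT 180: heading 45 -> 225
Final: pos=(-38.184,1.414), heading=225, 6 segment(s) drawn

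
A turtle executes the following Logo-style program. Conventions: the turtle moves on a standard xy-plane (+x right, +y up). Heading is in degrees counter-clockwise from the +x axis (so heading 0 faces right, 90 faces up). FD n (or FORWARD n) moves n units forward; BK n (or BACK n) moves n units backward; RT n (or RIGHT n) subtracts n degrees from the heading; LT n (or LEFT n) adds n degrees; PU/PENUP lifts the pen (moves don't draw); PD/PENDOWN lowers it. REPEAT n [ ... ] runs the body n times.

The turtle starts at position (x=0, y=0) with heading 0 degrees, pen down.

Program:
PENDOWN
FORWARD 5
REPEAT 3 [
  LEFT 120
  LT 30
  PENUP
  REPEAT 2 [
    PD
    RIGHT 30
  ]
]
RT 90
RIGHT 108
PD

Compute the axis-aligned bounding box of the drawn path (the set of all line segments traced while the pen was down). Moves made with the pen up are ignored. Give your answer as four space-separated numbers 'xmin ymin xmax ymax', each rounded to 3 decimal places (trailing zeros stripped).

Answer: 0 0 5 0

Derivation:
Executing turtle program step by step:
Start: pos=(0,0), heading=0, pen down
PD: pen down
FD 5: (0,0) -> (5,0) [heading=0, draw]
REPEAT 3 [
  -- iteration 1/3 --
  LT 120: heading 0 -> 120
  LT 30: heading 120 -> 150
  PU: pen up
  REPEAT 2 [
    -- iteration 1/2 --
    PD: pen down
    RT 30: heading 150 -> 120
    -- iteration 2/2 --
    PD: pen down
    RT 30: heading 120 -> 90
  ]
  -- iteration 2/3 --
  LT 120: heading 90 -> 210
  LT 30: heading 210 -> 240
  PU: pen up
  REPEAT 2 [
    -- iteration 1/2 --
    PD: pen down
    RT 30: heading 240 -> 210
    -- iteration 2/2 --
    PD: pen down
    RT 30: heading 210 -> 180
  ]
  -- iteration 3/3 --
  LT 120: heading 180 -> 300
  LT 30: heading 300 -> 330
  PU: pen up
  REPEAT 2 [
    -- iteration 1/2 --
    PD: pen down
    RT 30: heading 330 -> 300
    -- iteration 2/2 --
    PD: pen down
    RT 30: heading 300 -> 270
  ]
]
RT 90: heading 270 -> 180
RT 108: heading 180 -> 72
PD: pen down
Final: pos=(5,0), heading=72, 1 segment(s) drawn

Segment endpoints: x in {0, 5}, y in {0}
xmin=0, ymin=0, xmax=5, ymax=0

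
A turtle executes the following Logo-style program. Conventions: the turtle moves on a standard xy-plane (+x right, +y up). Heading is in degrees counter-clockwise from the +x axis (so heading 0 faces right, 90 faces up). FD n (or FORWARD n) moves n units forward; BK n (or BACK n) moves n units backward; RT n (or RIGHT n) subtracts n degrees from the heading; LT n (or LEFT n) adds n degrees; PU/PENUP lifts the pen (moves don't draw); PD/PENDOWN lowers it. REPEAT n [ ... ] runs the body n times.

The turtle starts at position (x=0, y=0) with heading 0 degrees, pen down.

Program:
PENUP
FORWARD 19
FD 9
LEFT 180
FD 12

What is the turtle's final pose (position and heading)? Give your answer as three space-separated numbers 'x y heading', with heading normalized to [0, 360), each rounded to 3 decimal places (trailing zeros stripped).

Executing turtle program step by step:
Start: pos=(0,0), heading=0, pen down
PU: pen up
FD 19: (0,0) -> (19,0) [heading=0, move]
FD 9: (19,0) -> (28,0) [heading=0, move]
LT 180: heading 0 -> 180
FD 12: (28,0) -> (16,0) [heading=180, move]
Final: pos=(16,0), heading=180, 0 segment(s) drawn

Answer: 16 0 180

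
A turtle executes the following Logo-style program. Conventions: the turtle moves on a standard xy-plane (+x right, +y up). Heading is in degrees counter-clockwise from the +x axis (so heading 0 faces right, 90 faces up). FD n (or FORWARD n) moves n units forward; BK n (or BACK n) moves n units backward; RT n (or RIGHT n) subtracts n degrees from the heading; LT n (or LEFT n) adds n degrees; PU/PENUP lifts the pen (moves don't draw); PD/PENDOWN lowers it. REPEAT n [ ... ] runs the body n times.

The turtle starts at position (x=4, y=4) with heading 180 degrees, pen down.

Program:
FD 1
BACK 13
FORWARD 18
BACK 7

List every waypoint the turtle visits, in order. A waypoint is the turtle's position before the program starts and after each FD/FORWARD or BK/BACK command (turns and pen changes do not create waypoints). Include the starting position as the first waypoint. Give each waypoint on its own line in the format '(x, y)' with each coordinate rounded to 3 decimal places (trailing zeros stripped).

Answer: (4, 4)
(3, 4)
(16, 4)
(-2, 4)
(5, 4)

Derivation:
Executing turtle program step by step:
Start: pos=(4,4), heading=180, pen down
FD 1: (4,4) -> (3,4) [heading=180, draw]
BK 13: (3,4) -> (16,4) [heading=180, draw]
FD 18: (16,4) -> (-2,4) [heading=180, draw]
BK 7: (-2,4) -> (5,4) [heading=180, draw]
Final: pos=(5,4), heading=180, 4 segment(s) drawn
Waypoints (5 total):
(4, 4)
(3, 4)
(16, 4)
(-2, 4)
(5, 4)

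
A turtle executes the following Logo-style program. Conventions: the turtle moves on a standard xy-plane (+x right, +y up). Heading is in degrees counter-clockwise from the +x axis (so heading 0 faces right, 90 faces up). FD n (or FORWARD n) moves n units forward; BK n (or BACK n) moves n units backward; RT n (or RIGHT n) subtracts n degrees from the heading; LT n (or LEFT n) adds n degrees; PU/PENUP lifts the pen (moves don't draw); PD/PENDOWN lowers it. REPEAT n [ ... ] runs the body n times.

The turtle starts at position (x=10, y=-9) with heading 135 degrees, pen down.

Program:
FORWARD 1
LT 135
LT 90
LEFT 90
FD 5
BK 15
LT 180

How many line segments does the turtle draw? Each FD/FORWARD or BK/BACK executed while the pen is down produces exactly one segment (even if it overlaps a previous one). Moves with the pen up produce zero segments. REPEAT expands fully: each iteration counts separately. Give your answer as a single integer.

Answer: 3

Derivation:
Executing turtle program step by step:
Start: pos=(10,-9), heading=135, pen down
FD 1: (10,-9) -> (9.293,-8.293) [heading=135, draw]
LT 135: heading 135 -> 270
LT 90: heading 270 -> 0
LT 90: heading 0 -> 90
FD 5: (9.293,-8.293) -> (9.293,-3.293) [heading=90, draw]
BK 15: (9.293,-3.293) -> (9.293,-18.293) [heading=90, draw]
LT 180: heading 90 -> 270
Final: pos=(9.293,-18.293), heading=270, 3 segment(s) drawn
Segments drawn: 3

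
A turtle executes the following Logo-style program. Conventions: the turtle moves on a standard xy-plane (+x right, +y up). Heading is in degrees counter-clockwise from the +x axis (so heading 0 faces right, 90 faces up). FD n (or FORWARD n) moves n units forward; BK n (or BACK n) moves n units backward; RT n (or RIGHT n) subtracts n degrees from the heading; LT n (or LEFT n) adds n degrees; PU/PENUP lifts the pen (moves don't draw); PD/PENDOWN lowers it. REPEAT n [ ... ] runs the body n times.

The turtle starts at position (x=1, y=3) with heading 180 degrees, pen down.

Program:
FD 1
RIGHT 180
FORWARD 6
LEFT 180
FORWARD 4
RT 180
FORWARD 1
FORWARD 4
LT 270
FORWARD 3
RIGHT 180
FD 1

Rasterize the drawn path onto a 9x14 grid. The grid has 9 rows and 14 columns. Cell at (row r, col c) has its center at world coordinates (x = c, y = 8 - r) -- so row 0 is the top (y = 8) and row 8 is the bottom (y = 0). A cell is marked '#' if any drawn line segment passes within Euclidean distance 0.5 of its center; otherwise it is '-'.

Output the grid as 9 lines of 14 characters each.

Answer: --------------
--------------
--------------
--------------
--------------
########------
-------#------
-------#------
-------#------

Derivation:
Segment 0: (1,3) -> (0,3)
Segment 1: (0,3) -> (6,3)
Segment 2: (6,3) -> (2,3)
Segment 3: (2,3) -> (3,3)
Segment 4: (3,3) -> (7,3)
Segment 5: (7,3) -> (7,0)
Segment 6: (7,0) -> (7,1)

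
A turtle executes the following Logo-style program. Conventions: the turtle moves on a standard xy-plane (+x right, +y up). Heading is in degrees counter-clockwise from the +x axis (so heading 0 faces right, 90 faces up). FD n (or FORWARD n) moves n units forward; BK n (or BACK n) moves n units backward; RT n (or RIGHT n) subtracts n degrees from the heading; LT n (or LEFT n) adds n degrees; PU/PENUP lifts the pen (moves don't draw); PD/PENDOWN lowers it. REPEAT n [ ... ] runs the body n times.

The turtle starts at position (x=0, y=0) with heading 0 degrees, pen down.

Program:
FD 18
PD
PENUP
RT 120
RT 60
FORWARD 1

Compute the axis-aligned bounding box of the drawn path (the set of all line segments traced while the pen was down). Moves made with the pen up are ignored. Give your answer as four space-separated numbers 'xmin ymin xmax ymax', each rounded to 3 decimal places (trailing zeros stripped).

Executing turtle program step by step:
Start: pos=(0,0), heading=0, pen down
FD 18: (0,0) -> (18,0) [heading=0, draw]
PD: pen down
PU: pen up
RT 120: heading 0 -> 240
RT 60: heading 240 -> 180
FD 1: (18,0) -> (17,0) [heading=180, move]
Final: pos=(17,0), heading=180, 1 segment(s) drawn

Segment endpoints: x in {0, 18}, y in {0}
xmin=0, ymin=0, xmax=18, ymax=0

Answer: 0 0 18 0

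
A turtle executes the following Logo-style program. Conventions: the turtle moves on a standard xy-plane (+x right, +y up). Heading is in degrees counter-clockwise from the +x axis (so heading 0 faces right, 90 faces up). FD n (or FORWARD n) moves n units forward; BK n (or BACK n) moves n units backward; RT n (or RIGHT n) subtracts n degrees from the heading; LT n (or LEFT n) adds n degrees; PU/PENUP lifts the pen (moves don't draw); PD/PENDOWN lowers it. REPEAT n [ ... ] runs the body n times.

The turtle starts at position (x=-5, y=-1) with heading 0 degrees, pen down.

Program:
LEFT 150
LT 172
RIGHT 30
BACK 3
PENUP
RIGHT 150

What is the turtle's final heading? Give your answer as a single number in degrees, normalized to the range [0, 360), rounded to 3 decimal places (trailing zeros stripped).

Answer: 142

Derivation:
Executing turtle program step by step:
Start: pos=(-5,-1), heading=0, pen down
LT 150: heading 0 -> 150
LT 172: heading 150 -> 322
RT 30: heading 322 -> 292
BK 3: (-5,-1) -> (-6.124,1.782) [heading=292, draw]
PU: pen up
RT 150: heading 292 -> 142
Final: pos=(-6.124,1.782), heading=142, 1 segment(s) drawn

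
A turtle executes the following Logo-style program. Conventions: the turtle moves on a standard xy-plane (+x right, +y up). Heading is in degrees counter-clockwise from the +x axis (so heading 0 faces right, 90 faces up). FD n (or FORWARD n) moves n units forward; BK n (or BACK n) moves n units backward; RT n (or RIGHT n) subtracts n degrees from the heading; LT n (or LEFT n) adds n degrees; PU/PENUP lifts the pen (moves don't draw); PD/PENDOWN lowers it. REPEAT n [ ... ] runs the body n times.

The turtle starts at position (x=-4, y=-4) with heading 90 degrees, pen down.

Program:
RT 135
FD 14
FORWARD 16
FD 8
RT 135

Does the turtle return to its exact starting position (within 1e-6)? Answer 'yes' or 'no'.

Executing turtle program step by step:
Start: pos=(-4,-4), heading=90, pen down
RT 135: heading 90 -> 315
FD 14: (-4,-4) -> (5.899,-13.899) [heading=315, draw]
FD 16: (5.899,-13.899) -> (17.213,-25.213) [heading=315, draw]
FD 8: (17.213,-25.213) -> (22.87,-30.87) [heading=315, draw]
RT 135: heading 315 -> 180
Final: pos=(22.87,-30.87), heading=180, 3 segment(s) drawn

Start position: (-4, -4)
Final position: (22.87, -30.87)
Distance = 38; >= 1e-6 -> NOT closed

Answer: no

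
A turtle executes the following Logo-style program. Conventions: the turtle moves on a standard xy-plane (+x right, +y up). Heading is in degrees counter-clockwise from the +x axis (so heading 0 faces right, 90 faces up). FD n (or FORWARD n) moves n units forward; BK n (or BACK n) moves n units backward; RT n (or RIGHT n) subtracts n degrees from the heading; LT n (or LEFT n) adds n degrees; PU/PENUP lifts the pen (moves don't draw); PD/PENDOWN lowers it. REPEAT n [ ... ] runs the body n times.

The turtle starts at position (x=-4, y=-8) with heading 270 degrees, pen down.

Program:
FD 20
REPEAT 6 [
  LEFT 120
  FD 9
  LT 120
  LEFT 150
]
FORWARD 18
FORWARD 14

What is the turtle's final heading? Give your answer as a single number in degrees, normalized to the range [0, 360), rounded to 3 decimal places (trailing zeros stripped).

Answer: 90

Derivation:
Executing turtle program step by step:
Start: pos=(-4,-8), heading=270, pen down
FD 20: (-4,-8) -> (-4,-28) [heading=270, draw]
REPEAT 6 [
  -- iteration 1/6 --
  LT 120: heading 270 -> 30
  FD 9: (-4,-28) -> (3.794,-23.5) [heading=30, draw]
  LT 120: heading 30 -> 150
  LT 150: heading 150 -> 300
  -- iteration 2/6 --
  LT 120: heading 300 -> 60
  FD 9: (3.794,-23.5) -> (8.294,-15.706) [heading=60, draw]
  LT 120: heading 60 -> 180
  LT 150: heading 180 -> 330
  -- iteration 3/6 --
  LT 120: heading 330 -> 90
  FD 9: (8.294,-15.706) -> (8.294,-6.706) [heading=90, draw]
  LT 120: heading 90 -> 210
  LT 150: heading 210 -> 0
  -- iteration 4/6 --
  LT 120: heading 0 -> 120
  FD 9: (8.294,-6.706) -> (3.794,1.088) [heading=120, draw]
  LT 120: heading 120 -> 240
  LT 150: heading 240 -> 30
  -- iteration 5/6 --
  LT 120: heading 30 -> 150
  FD 9: (3.794,1.088) -> (-4,5.588) [heading=150, draw]
  LT 120: heading 150 -> 270
  LT 150: heading 270 -> 60
  -- iteration 6/6 --
  LT 120: heading 60 -> 180
  FD 9: (-4,5.588) -> (-13,5.588) [heading=180, draw]
  LT 120: heading 180 -> 300
  LT 150: heading 300 -> 90
]
FD 18: (-13,5.588) -> (-13,23.588) [heading=90, draw]
FD 14: (-13,23.588) -> (-13,37.588) [heading=90, draw]
Final: pos=(-13,37.588), heading=90, 9 segment(s) drawn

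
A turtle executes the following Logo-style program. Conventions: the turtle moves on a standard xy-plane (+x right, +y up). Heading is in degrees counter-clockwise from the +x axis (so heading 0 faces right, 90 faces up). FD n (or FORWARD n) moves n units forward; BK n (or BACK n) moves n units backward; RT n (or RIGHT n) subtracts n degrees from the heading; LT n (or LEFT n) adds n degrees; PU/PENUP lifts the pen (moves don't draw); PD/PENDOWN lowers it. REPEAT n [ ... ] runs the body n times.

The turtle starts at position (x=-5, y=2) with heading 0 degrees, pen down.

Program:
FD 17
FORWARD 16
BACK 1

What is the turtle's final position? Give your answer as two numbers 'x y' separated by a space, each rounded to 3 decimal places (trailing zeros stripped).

Answer: 27 2

Derivation:
Executing turtle program step by step:
Start: pos=(-5,2), heading=0, pen down
FD 17: (-5,2) -> (12,2) [heading=0, draw]
FD 16: (12,2) -> (28,2) [heading=0, draw]
BK 1: (28,2) -> (27,2) [heading=0, draw]
Final: pos=(27,2), heading=0, 3 segment(s) drawn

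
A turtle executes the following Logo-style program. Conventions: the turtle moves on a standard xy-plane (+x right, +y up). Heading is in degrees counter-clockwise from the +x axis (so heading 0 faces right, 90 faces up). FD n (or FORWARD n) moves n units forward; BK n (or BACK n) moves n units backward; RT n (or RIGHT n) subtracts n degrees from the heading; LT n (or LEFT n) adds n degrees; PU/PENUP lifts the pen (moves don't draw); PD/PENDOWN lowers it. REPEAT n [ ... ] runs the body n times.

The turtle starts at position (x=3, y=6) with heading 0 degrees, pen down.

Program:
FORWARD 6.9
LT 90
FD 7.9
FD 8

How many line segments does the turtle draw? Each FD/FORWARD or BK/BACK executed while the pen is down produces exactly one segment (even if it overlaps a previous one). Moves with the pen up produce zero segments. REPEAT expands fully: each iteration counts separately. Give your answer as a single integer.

Executing turtle program step by step:
Start: pos=(3,6), heading=0, pen down
FD 6.9: (3,6) -> (9.9,6) [heading=0, draw]
LT 90: heading 0 -> 90
FD 7.9: (9.9,6) -> (9.9,13.9) [heading=90, draw]
FD 8: (9.9,13.9) -> (9.9,21.9) [heading=90, draw]
Final: pos=(9.9,21.9), heading=90, 3 segment(s) drawn
Segments drawn: 3

Answer: 3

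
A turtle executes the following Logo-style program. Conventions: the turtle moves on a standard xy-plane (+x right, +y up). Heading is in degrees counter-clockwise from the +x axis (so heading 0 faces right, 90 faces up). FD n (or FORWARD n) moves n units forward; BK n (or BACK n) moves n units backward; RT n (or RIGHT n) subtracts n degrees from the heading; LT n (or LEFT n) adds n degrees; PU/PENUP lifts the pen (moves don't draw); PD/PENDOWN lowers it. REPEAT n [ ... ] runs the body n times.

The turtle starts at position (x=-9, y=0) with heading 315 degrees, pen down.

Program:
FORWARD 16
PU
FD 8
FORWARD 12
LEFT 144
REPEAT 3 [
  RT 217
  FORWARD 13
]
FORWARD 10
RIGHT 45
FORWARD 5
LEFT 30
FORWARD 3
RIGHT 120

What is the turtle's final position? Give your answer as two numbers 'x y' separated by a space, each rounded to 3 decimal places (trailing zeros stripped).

Answer: -5.759 -21.103

Derivation:
Executing turtle program step by step:
Start: pos=(-9,0), heading=315, pen down
FD 16: (-9,0) -> (2.314,-11.314) [heading=315, draw]
PU: pen up
FD 8: (2.314,-11.314) -> (7.971,-16.971) [heading=315, move]
FD 12: (7.971,-16.971) -> (16.456,-25.456) [heading=315, move]
LT 144: heading 315 -> 99
REPEAT 3 [
  -- iteration 1/3 --
  RT 217: heading 99 -> 242
  FD 13: (16.456,-25.456) -> (10.353,-36.934) [heading=242, move]
  -- iteration 2/3 --
  RT 217: heading 242 -> 25
  FD 13: (10.353,-36.934) -> (22.135,-31.44) [heading=25, move]
  -- iteration 3/3 --
  RT 217: heading 25 -> 168
  FD 13: (22.135,-31.44) -> (9.419,-28.737) [heading=168, move]
]
FD 10: (9.419,-28.737) -> (-0.363,-26.658) [heading=168, move]
RT 45: heading 168 -> 123
FD 5: (-0.363,-26.658) -> (-3.086,-22.465) [heading=123, move]
LT 30: heading 123 -> 153
FD 3: (-3.086,-22.465) -> (-5.759,-21.103) [heading=153, move]
RT 120: heading 153 -> 33
Final: pos=(-5.759,-21.103), heading=33, 1 segment(s) drawn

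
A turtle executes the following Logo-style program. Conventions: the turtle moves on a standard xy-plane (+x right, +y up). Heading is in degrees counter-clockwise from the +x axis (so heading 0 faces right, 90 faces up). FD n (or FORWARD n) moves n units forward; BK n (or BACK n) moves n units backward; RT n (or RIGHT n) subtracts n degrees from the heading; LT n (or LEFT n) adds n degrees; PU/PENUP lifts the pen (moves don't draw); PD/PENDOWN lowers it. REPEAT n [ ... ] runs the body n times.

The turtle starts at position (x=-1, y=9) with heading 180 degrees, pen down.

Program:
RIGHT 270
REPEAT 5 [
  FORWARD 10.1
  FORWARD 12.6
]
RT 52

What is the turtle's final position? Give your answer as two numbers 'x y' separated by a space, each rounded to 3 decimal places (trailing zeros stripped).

Answer: -1 -104.5

Derivation:
Executing turtle program step by step:
Start: pos=(-1,9), heading=180, pen down
RT 270: heading 180 -> 270
REPEAT 5 [
  -- iteration 1/5 --
  FD 10.1: (-1,9) -> (-1,-1.1) [heading=270, draw]
  FD 12.6: (-1,-1.1) -> (-1,-13.7) [heading=270, draw]
  -- iteration 2/5 --
  FD 10.1: (-1,-13.7) -> (-1,-23.8) [heading=270, draw]
  FD 12.6: (-1,-23.8) -> (-1,-36.4) [heading=270, draw]
  -- iteration 3/5 --
  FD 10.1: (-1,-36.4) -> (-1,-46.5) [heading=270, draw]
  FD 12.6: (-1,-46.5) -> (-1,-59.1) [heading=270, draw]
  -- iteration 4/5 --
  FD 10.1: (-1,-59.1) -> (-1,-69.2) [heading=270, draw]
  FD 12.6: (-1,-69.2) -> (-1,-81.8) [heading=270, draw]
  -- iteration 5/5 --
  FD 10.1: (-1,-81.8) -> (-1,-91.9) [heading=270, draw]
  FD 12.6: (-1,-91.9) -> (-1,-104.5) [heading=270, draw]
]
RT 52: heading 270 -> 218
Final: pos=(-1,-104.5), heading=218, 10 segment(s) drawn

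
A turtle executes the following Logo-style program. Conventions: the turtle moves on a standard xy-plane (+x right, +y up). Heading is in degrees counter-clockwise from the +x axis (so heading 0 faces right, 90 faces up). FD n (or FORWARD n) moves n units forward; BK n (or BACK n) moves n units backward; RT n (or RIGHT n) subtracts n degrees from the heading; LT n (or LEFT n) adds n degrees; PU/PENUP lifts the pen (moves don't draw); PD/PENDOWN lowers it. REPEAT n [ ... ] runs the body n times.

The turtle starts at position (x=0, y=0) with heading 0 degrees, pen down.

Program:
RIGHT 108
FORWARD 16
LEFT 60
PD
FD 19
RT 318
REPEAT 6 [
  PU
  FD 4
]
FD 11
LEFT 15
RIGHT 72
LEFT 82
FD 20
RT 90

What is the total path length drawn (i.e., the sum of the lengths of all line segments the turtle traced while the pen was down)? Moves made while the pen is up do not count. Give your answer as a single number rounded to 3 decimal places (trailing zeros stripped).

Answer: 35

Derivation:
Executing turtle program step by step:
Start: pos=(0,0), heading=0, pen down
RT 108: heading 0 -> 252
FD 16: (0,0) -> (-4.944,-15.217) [heading=252, draw]
LT 60: heading 252 -> 312
PD: pen down
FD 19: (-4.944,-15.217) -> (7.769,-29.337) [heading=312, draw]
RT 318: heading 312 -> 354
REPEAT 6 [
  -- iteration 1/6 --
  PU: pen up
  FD 4: (7.769,-29.337) -> (11.747,-29.755) [heading=354, move]
  -- iteration 2/6 --
  PU: pen up
  FD 4: (11.747,-29.755) -> (15.725,-30.173) [heading=354, move]
  -- iteration 3/6 --
  PU: pen up
  FD 4: (15.725,-30.173) -> (19.703,-30.591) [heading=354, move]
  -- iteration 4/6 --
  PU: pen up
  FD 4: (19.703,-30.591) -> (23.682,-31.009) [heading=354, move]
  -- iteration 5/6 --
  PU: pen up
  FD 4: (23.682,-31.009) -> (27.66,-31.427) [heading=354, move]
  -- iteration 6/6 --
  PU: pen up
  FD 4: (27.66,-31.427) -> (31.638,-31.845) [heading=354, move]
]
FD 11: (31.638,-31.845) -> (42.577,-32.995) [heading=354, move]
LT 15: heading 354 -> 9
RT 72: heading 9 -> 297
LT 82: heading 297 -> 19
FD 20: (42.577,-32.995) -> (61.488,-26.484) [heading=19, move]
RT 90: heading 19 -> 289
Final: pos=(61.488,-26.484), heading=289, 2 segment(s) drawn

Segment lengths:
  seg 1: (0,0) -> (-4.944,-15.217), length = 16
  seg 2: (-4.944,-15.217) -> (7.769,-29.337), length = 19
Total = 35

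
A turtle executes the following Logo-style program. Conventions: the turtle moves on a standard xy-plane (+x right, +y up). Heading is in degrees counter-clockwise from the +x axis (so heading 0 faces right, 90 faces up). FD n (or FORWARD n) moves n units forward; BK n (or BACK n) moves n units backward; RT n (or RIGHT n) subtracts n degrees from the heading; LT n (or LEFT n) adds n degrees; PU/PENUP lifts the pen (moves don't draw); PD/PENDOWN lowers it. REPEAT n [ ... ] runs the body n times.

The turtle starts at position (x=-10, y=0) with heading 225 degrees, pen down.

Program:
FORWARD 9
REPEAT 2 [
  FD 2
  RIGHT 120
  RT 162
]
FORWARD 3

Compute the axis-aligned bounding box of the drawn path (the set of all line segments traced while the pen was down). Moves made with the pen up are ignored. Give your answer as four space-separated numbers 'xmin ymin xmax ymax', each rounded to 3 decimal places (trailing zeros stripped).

Executing turtle program step by step:
Start: pos=(-10,0), heading=225, pen down
FD 9: (-10,0) -> (-16.364,-6.364) [heading=225, draw]
REPEAT 2 [
  -- iteration 1/2 --
  FD 2: (-16.364,-6.364) -> (-17.778,-7.778) [heading=225, draw]
  RT 120: heading 225 -> 105
  RT 162: heading 105 -> 303
  -- iteration 2/2 --
  FD 2: (-17.778,-7.778) -> (-16.689,-9.456) [heading=303, draw]
  RT 120: heading 303 -> 183
  RT 162: heading 183 -> 21
]
FD 3: (-16.689,-9.456) -> (-13.888,-8.38) [heading=21, draw]
Final: pos=(-13.888,-8.38), heading=21, 4 segment(s) drawn

Segment endpoints: x in {-17.778, -16.689, -16.364, -13.888, -10}, y in {-9.456, -8.38, -7.778, -6.364, 0}
xmin=-17.778, ymin=-9.456, xmax=-10, ymax=0

Answer: -17.778 -9.456 -10 0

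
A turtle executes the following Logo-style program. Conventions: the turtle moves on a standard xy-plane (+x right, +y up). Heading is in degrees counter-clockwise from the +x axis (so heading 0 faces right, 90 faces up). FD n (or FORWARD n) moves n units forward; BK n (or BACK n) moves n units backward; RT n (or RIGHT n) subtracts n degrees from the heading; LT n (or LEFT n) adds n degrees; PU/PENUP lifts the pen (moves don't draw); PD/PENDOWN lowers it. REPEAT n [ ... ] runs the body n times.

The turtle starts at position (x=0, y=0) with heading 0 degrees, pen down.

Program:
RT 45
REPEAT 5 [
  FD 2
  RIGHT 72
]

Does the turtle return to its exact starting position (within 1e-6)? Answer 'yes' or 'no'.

Executing turtle program step by step:
Start: pos=(0,0), heading=0, pen down
RT 45: heading 0 -> 315
REPEAT 5 [
  -- iteration 1/5 --
  FD 2: (0,0) -> (1.414,-1.414) [heading=315, draw]
  RT 72: heading 315 -> 243
  -- iteration 2/5 --
  FD 2: (1.414,-1.414) -> (0.506,-3.196) [heading=243, draw]
  RT 72: heading 243 -> 171
  -- iteration 3/5 --
  FD 2: (0.506,-3.196) -> (-1.469,-2.883) [heading=171, draw]
  RT 72: heading 171 -> 99
  -- iteration 4/5 --
  FD 2: (-1.469,-2.883) -> (-1.782,-0.908) [heading=99, draw]
  RT 72: heading 99 -> 27
  -- iteration 5/5 --
  FD 2: (-1.782,-0.908) -> (0,0) [heading=27, draw]
  RT 72: heading 27 -> 315
]
Final: pos=(0,0), heading=315, 5 segment(s) drawn

Start position: (0, 0)
Final position: (0, 0)
Distance = 0; < 1e-6 -> CLOSED

Answer: yes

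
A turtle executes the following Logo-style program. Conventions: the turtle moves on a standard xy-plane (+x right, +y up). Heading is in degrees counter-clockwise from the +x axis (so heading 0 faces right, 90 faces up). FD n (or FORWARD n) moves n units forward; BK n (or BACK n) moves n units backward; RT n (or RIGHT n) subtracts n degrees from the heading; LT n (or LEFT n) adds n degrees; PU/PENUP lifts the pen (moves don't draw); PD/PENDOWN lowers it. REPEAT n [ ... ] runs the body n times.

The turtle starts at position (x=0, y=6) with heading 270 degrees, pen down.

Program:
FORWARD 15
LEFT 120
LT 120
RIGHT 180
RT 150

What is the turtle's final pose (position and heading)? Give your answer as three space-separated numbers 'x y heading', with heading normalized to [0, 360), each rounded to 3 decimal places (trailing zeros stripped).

Answer: 0 -9 180

Derivation:
Executing turtle program step by step:
Start: pos=(0,6), heading=270, pen down
FD 15: (0,6) -> (0,-9) [heading=270, draw]
LT 120: heading 270 -> 30
LT 120: heading 30 -> 150
RT 180: heading 150 -> 330
RT 150: heading 330 -> 180
Final: pos=(0,-9), heading=180, 1 segment(s) drawn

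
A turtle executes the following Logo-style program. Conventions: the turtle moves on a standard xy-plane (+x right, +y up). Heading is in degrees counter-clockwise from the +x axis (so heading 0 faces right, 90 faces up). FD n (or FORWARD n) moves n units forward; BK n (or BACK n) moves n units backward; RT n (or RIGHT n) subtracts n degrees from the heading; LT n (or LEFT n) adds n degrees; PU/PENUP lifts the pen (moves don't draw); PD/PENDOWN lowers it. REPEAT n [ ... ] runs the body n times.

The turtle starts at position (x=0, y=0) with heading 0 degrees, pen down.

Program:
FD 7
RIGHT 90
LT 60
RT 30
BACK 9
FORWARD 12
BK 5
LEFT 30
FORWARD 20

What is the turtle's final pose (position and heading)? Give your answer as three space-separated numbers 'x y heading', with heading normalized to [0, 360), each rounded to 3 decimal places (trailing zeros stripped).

Answer: 23.321 -8.268 330

Derivation:
Executing turtle program step by step:
Start: pos=(0,0), heading=0, pen down
FD 7: (0,0) -> (7,0) [heading=0, draw]
RT 90: heading 0 -> 270
LT 60: heading 270 -> 330
RT 30: heading 330 -> 300
BK 9: (7,0) -> (2.5,7.794) [heading=300, draw]
FD 12: (2.5,7.794) -> (8.5,-2.598) [heading=300, draw]
BK 5: (8.5,-2.598) -> (6,1.732) [heading=300, draw]
LT 30: heading 300 -> 330
FD 20: (6,1.732) -> (23.321,-8.268) [heading=330, draw]
Final: pos=(23.321,-8.268), heading=330, 5 segment(s) drawn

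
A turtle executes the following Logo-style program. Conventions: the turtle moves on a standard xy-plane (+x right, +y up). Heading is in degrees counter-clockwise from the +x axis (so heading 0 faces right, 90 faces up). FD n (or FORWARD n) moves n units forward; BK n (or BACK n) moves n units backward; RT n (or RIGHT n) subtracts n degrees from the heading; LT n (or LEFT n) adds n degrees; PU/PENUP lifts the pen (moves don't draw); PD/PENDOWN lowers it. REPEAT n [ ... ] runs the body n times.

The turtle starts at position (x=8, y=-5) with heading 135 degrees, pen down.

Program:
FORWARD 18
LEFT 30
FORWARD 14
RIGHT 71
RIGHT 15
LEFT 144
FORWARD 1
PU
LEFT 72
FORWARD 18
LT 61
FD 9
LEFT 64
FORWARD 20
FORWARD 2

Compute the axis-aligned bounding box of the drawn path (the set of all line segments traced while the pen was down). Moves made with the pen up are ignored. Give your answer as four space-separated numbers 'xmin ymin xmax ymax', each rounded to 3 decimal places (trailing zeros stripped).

Answer: -18.982 -5 8 11.351

Derivation:
Executing turtle program step by step:
Start: pos=(8,-5), heading=135, pen down
FD 18: (8,-5) -> (-4.728,7.728) [heading=135, draw]
LT 30: heading 135 -> 165
FD 14: (-4.728,7.728) -> (-18.251,11.351) [heading=165, draw]
RT 71: heading 165 -> 94
RT 15: heading 94 -> 79
LT 144: heading 79 -> 223
FD 1: (-18.251,11.351) -> (-18.982,10.669) [heading=223, draw]
PU: pen up
LT 72: heading 223 -> 295
FD 18: (-18.982,10.669) -> (-11.375,-5.644) [heading=295, move]
LT 61: heading 295 -> 356
FD 9: (-11.375,-5.644) -> (-2.397,-6.272) [heading=356, move]
LT 64: heading 356 -> 60
FD 20: (-2.397,-6.272) -> (7.603,11.049) [heading=60, move]
FD 2: (7.603,11.049) -> (8.603,12.781) [heading=60, move]
Final: pos=(8.603,12.781), heading=60, 3 segment(s) drawn

Segment endpoints: x in {-18.982, -18.251, -4.728, 8}, y in {-5, 7.728, 10.669, 11.351}
xmin=-18.982, ymin=-5, xmax=8, ymax=11.351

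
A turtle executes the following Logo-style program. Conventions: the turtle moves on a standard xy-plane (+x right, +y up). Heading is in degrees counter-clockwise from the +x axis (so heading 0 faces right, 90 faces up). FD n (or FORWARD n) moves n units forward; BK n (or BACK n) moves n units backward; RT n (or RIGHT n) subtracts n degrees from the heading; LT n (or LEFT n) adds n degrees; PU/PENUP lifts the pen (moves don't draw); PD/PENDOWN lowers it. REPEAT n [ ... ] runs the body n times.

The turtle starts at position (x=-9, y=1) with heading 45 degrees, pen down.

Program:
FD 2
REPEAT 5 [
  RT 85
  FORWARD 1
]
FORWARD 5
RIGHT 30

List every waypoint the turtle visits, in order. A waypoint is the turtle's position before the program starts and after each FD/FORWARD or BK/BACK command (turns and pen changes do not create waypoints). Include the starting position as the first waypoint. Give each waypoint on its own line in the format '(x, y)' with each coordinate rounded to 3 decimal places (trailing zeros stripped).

Answer: (-9, 1)
(-7.586, 2.414)
(-6.82, 1.771)
(-7.393, 0.952)
(-8.259, 1.452)
(-7.837, 2.359)
(-6.897, 2.017)
(-2.199, 0.306)

Derivation:
Executing turtle program step by step:
Start: pos=(-9,1), heading=45, pen down
FD 2: (-9,1) -> (-7.586,2.414) [heading=45, draw]
REPEAT 5 [
  -- iteration 1/5 --
  RT 85: heading 45 -> 320
  FD 1: (-7.586,2.414) -> (-6.82,1.771) [heading=320, draw]
  -- iteration 2/5 --
  RT 85: heading 320 -> 235
  FD 1: (-6.82,1.771) -> (-7.393,0.952) [heading=235, draw]
  -- iteration 3/5 --
  RT 85: heading 235 -> 150
  FD 1: (-7.393,0.952) -> (-8.259,1.452) [heading=150, draw]
  -- iteration 4/5 --
  RT 85: heading 150 -> 65
  FD 1: (-8.259,1.452) -> (-7.837,2.359) [heading=65, draw]
  -- iteration 5/5 --
  RT 85: heading 65 -> 340
  FD 1: (-7.837,2.359) -> (-6.897,2.017) [heading=340, draw]
]
FD 5: (-6.897,2.017) -> (-2.199,0.306) [heading=340, draw]
RT 30: heading 340 -> 310
Final: pos=(-2.199,0.306), heading=310, 7 segment(s) drawn
Waypoints (8 total):
(-9, 1)
(-7.586, 2.414)
(-6.82, 1.771)
(-7.393, 0.952)
(-8.259, 1.452)
(-7.837, 2.359)
(-6.897, 2.017)
(-2.199, 0.306)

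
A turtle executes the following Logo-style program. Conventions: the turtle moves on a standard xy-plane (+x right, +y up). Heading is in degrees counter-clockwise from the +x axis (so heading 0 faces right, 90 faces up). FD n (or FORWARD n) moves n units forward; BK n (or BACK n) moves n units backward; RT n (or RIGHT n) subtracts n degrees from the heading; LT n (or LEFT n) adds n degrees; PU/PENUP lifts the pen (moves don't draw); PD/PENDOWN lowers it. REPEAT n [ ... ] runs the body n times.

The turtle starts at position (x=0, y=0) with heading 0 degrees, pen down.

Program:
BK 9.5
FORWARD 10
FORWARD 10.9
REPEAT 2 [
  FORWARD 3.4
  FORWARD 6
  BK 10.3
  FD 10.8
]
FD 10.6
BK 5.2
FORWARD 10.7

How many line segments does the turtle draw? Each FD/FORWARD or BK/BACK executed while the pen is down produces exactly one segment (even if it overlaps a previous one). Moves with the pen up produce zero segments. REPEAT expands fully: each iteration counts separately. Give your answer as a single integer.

Answer: 14

Derivation:
Executing turtle program step by step:
Start: pos=(0,0), heading=0, pen down
BK 9.5: (0,0) -> (-9.5,0) [heading=0, draw]
FD 10: (-9.5,0) -> (0.5,0) [heading=0, draw]
FD 10.9: (0.5,0) -> (11.4,0) [heading=0, draw]
REPEAT 2 [
  -- iteration 1/2 --
  FD 3.4: (11.4,0) -> (14.8,0) [heading=0, draw]
  FD 6: (14.8,0) -> (20.8,0) [heading=0, draw]
  BK 10.3: (20.8,0) -> (10.5,0) [heading=0, draw]
  FD 10.8: (10.5,0) -> (21.3,0) [heading=0, draw]
  -- iteration 2/2 --
  FD 3.4: (21.3,0) -> (24.7,0) [heading=0, draw]
  FD 6: (24.7,0) -> (30.7,0) [heading=0, draw]
  BK 10.3: (30.7,0) -> (20.4,0) [heading=0, draw]
  FD 10.8: (20.4,0) -> (31.2,0) [heading=0, draw]
]
FD 10.6: (31.2,0) -> (41.8,0) [heading=0, draw]
BK 5.2: (41.8,0) -> (36.6,0) [heading=0, draw]
FD 10.7: (36.6,0) -> (47.3,0) [heading=0, draw]
Final: pos=(47.3,0), heading=0, 14 segment(s) drawn
Segments drawn: 14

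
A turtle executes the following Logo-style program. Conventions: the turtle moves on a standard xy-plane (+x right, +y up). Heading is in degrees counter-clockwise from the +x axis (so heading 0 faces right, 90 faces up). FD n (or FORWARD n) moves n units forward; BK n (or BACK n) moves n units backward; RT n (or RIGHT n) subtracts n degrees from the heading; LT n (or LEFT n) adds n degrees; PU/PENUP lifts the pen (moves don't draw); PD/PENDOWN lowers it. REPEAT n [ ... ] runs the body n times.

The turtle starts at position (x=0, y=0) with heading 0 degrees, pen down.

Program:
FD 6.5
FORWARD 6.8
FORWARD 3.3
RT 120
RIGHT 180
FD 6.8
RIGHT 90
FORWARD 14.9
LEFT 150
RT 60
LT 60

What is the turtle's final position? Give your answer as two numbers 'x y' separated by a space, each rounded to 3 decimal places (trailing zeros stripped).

Answer: 32.904 -1.561

Derivation:
Executing turtle program step by step:
Start: pos=(0,0), heading=0, pen down
FD 6.5: (0,0) -> (6.5,0) [heading=0, draw]
FD 6.8: (6.5,0) -> (13.3,0) [heading=0, draw]
FD 3.3: (13.3,0) -> (16.6,0) [heading=0, draw]
RT 120: heading 0 -> 240
RT 180: heading 240 -> 60
FD 6.8: (16.6,0) -> (20,5.889) [heading=60, draw]
RT 90: heading 60 -> 330
FD 14.9: (20,5.889) -> (32.904,-1.561) [heading=330, draw]
LT 150: heading 330 -> 120
RT 60: heading 120 -> 60
LT 60: heading 60 -> 120
Final: pos=(32.904,-1.561), heading=120, 5 segment(s) drawn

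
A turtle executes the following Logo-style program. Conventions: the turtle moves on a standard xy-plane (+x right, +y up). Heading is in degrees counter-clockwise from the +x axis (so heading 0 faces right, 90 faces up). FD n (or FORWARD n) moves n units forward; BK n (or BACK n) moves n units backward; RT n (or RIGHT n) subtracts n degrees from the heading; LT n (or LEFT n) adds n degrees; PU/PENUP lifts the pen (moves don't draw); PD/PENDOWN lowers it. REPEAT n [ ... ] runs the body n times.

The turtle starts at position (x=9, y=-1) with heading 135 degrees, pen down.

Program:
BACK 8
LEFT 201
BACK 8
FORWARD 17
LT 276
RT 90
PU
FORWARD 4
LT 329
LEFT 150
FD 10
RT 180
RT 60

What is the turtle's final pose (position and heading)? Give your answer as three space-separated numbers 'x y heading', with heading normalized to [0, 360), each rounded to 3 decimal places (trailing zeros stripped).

Answer: 20.983 -18.898 41

Derivation:
Executing turtle program step by step:
Start: pos=(9,-1), heading=135, pen down
BK 8: (9,-1) -> (14.657,-6.657) [heading=135, draw]
LT 201: heading 135 -> 336
BK 8: (14.657,-6.657) -> (7.348,-3.403) [heading=336, draw]
FD 17: (7.348,-3.403) -> (22.879,-10.317) [heading=336, draw]
LT 276: heading 336 -> 252
RT 90: heading 252 -> 162
PU: pen up
FD 4: (22.879,-10.317) -> (19.075,-9.081) [heading=162, move]
LT 329: heading 162 -> 131
LT 150: heading 131 -> 281
FD 10: (19.075,-9.081) -> (20.983,-18.898) [heading=281, move]
RT 180: heading 281 -> 101
RT 60: heading 101 -> 41
Final: pos=(20.983,-18.898), heading=41, 3 segment(s) drawn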